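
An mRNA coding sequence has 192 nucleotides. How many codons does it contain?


codons = nucleotides / 3
codons = 192 / 3 = 64

64


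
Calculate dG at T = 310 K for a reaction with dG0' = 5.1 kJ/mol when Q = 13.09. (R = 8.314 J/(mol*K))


dG = dG0' + RT * ln(Q) / 1000
dG = 5.1 + 8.314 * 310 * ln(13.09) / 1000
dG = 11.7285 kJ/mol

11.7285 kJ/mol


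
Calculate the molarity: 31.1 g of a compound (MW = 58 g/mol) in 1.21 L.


C = (mass / MW) / volume
C = (31.1 / 58) / 1.21
C = 0.4431 M

0.4431 M


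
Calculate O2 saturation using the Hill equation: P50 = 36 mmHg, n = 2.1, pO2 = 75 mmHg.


Y = pO2^n / (P50^n + pO2^n)
Y = 75^2.1 / (36^2.1 + 75^2.1)
Y = 82.37%

82.37%


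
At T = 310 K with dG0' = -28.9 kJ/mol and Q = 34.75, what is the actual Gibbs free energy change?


dG = dG0' + RT * ln(Q) / 1000
dG = -28.9 + 8.314 * 310 * ln(34.75) / 1000
dG = -19.7551 kJ/mol

-19.7551 kJ/mol


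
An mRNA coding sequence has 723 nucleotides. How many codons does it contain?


codons = nucleotides / 3
codons = 723 / 3 = 241

241


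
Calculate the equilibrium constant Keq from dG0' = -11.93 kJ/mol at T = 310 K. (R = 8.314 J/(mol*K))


Keq = exp(-dG0 * 1000 / (R * T))
Keq = exp(-(-11.93) * 1000 / (8.314 * 310))
Keq = 102.3915

102.3915


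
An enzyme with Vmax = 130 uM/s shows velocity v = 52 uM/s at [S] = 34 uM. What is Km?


Km = [S] * (Vmax - v) / v
Km = 34 * (130 - 52) / 52
Km = 51.0 uM

51.0 uM


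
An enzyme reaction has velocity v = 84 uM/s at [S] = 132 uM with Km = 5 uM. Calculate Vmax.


Vmax = v * (Km + [S]) / [S]
Vmax = 84 * (5 + 132) / 132
Vmax = 87.1818 uM/s

87.1818 uM/s


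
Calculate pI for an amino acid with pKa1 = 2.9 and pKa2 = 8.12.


pI = (pKa1 + pKa2) / 2
pI = (2.9 + 8.12) / 2
pI = 5.51

5.51


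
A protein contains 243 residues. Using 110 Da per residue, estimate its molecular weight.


MW = n_residues * 110 Da
MW = 243 * 110
MW = 26730 Da

26730 Da


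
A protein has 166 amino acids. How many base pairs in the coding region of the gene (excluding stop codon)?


Each amino acid = 1 codon = 3 bp
bp = 166 * 3 = 498 bp

498 bp


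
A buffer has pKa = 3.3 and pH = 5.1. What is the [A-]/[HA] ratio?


[A-]/[HA] = 10^(pH - pKa)
= 10^(5.1 - 3.3)
= 63.0957

63.0957


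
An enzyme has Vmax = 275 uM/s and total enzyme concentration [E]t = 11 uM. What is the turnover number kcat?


kcat = Vmax / [E]t
kcat = 275 / 11
kcat = 25.0 s^-1

25.0 s^-1


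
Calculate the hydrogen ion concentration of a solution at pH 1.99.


[H+] = 10^(-pH)
[H+] = 10^(-1.99)
[H+] = 0.0102 M

0.0102 M


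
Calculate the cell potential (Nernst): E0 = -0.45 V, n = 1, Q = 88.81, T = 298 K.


E = E0 - (RT/nF) * ln(Q)
E = -0.45 - (8.314 * 298 / (1 * 96485)) * ln(88.81)
E = -0.5652 V

-0.5652 V


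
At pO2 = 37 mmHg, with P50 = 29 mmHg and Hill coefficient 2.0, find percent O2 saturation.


Y = pO2^n / (P50^n + pO2^n)
Y = 37^2.0 / (29^2.0 + 37^2.0)
Y = 61.95%

61.95%


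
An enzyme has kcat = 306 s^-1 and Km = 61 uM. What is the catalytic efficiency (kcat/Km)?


Catalytic efficiency = kcat / Km
= 306 / 61
= 5.0164 uM^-1*s^-1

5.0164 uM^-1*s^-1


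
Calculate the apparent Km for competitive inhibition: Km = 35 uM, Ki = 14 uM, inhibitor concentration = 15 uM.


Km_app = Km * (1 + [I]/Ki)
Km_app = 35 * (1 + 15/14)
Km_app = 72.5 uM

72.5 uM


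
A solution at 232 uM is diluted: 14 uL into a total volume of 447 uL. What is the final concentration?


C2 = C1 * V1 / V2
C2 = 232 * 14 / 447
C2 = 7.2662 uM

7.2662 uM


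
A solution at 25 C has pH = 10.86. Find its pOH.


pOH = 14 - pH
pOH = 14 - 10.86
pOH = 3.14

3.14


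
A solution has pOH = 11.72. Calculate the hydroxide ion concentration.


[OH-] = 10^(-pOH)
[OH-] = 10^(-11.72)
[OH-] = 1.905e-12 M

1.905e-12 M


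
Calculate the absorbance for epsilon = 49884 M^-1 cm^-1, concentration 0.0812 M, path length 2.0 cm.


A = epsilon * c * l
A = 49884 * 0.0812 * 2.0
A = 8101.1616

8101.1616


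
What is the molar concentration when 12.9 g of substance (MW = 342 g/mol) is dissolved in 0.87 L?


C = (mass / MW) / volume
C = (12.9 / 342) / 0.87
C = 0.0434 M

0.0434 M


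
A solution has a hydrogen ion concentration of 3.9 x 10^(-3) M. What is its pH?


pH = -log10([H+])
pH = -log10(3.9 x 10^(-3))
pH = 2.4089

2.4089


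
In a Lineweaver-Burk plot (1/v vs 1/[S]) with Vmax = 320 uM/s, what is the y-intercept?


y-intercept = 1/Vmax
= 1/320
= 0.0031 s/uM

0.0031 s/uM


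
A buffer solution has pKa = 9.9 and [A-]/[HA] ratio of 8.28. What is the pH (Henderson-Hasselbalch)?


pH = pKa + log10([A-]/[HA])
pH = 9.9 + log10(8.28)
pH = 10.818

10.818


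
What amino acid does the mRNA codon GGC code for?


Standard genetic code lookup.
Codon GGC -> Gly

Gly


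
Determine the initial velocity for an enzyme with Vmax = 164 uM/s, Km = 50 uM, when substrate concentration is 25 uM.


v = Vmax * [S] / (Km + [S])
v = 164 * 25 / (50 + 25)
v = 54.6667 uM/s

54.6667 uM/s


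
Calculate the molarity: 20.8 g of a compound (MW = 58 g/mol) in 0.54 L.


C = (mass / MW) / volume
C = (20.8 / 58) / 0.54
C = 0.6641 M

0.6641 M


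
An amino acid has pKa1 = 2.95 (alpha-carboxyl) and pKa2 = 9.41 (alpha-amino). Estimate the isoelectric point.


pI = (pKa1 + pKa2) / 2
pI = (2.95 + 9.41) / 2
pI = 6.18

6.18


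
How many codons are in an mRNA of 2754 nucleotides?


codons = nucleotides / 3
codons = 2754 / 3 = 918

918


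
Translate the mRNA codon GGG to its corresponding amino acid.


Standard genetic code lookup.
Codon GGG -> Gly

Gly


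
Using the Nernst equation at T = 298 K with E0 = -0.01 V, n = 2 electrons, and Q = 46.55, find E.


E = E0 - (RT/nF) * ln(Q)
E = -0.01 - (8.314 * 298 / (2 * 96485)) * ln(46.55)
E = -0.0593 V

-0.0593 V


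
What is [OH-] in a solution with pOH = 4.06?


[OH-] = 10^(-pOH)
[OH-] = 10^(-4.06)
[OH-] = 8.710e-05 M

8.710e-05 M


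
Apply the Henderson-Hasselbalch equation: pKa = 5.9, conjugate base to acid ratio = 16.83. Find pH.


pH = pKa + log10([A-]/[HA])
pH = 5.9 + log10(16.83)
pH = 7.1261

7.1261


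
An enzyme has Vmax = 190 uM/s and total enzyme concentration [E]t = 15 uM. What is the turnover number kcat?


kcat = Vmax / [E]t
kcat = 190 / 15
kcat = 12.6667 s^-1

12.6667 s^-1


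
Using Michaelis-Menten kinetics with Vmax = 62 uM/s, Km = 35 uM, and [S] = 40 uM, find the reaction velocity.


v = Vmax * [S] / (Km + [S])
v = 62 * 40 / (35 + 40)
v = 33.0667 uM/s

33.0667 uM/s


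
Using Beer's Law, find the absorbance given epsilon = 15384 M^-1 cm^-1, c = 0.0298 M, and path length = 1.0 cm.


A = epsilon * c * l
A = 15384 * 0.0298 * 1.0
A = 458.4432

458.4432


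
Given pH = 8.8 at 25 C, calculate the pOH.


pOH = 14 - pH
pOH = 14 - 8.8
pOH = 5.2

5.2


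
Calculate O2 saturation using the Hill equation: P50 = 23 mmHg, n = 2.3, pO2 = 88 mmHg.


Y = pO2^n / (P50^n + pO2^n)
Y = 88^2.3 / (23^2.3 + 88^2.3)
Y = 95.63%

95.63%


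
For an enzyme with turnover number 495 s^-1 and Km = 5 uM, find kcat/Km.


Catalytic efficiency = kcat / Km
= 495 / 5
= 99.0 uM^-1*s^-1

99.0 uM^-1*s^-1


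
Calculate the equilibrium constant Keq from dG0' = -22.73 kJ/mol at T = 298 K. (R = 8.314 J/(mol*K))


Keq = exp(-dG0 * 1000 / (R * T))
Keq = exp(-(-22.73) * 1000 / (8.314 * 298))
Keq = 9646.0571

9646.0571


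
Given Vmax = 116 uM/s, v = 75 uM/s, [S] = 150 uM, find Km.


Km = [S] * (Vmax - v) / v
Km = 150 * (116 - 75) / 75
Km = 82.0 uM

82.0 uM


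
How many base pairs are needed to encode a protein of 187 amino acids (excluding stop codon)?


Each amino acid = 1 codon = 3 bp
bp = 187 * 3 = 561 bp

561 bp


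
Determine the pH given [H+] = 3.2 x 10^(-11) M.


pH = -log10([H+])
pH = -log10(3.2 x 10^(-11))
pH = 10.4949

10.4949


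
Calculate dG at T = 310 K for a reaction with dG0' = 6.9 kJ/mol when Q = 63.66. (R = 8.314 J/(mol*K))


dG = dG0' + RT * ln(Q) / 1000
dG = 6.9 + 8.314 * 310 * ln(63.66) / 1000
dG = 17.6051 kJ/mol

17.6051 kJ/mol


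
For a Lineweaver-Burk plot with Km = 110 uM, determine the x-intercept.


x-intercept = -1/Km
= -1/110
= -0.0091 1/uM

-0.0091 1/uM


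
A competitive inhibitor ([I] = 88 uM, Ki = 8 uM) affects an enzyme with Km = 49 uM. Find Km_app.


Km_app = Km * (1 + [I]/Ki)
Km_app = 49 * (1 + 88/8)
Km_app = 588.0 uM

588.0 uM


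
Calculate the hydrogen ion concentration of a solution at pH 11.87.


[H+] = 10^(-pH)
[H+] = 10^(-11.87)
[H+] = 1.349e-12 M

1.349e-12 M


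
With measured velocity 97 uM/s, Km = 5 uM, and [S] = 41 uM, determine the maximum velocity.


Vmax = v * (Km + [S]) / [S]
Vmax = 97 * (5 + 41) / 41
Vmax = 108.8293 uM/s

108.8293 uM/s


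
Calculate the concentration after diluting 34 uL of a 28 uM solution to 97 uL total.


C2 = C1 * V1 / V2
C2 = 28 * 34 / 97
C2 = 9.8144 uM

9.8144 uM


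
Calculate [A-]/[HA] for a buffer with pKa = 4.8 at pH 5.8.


[A-]/[HA] = 10^(pH - pKa)
= 10^(5.8 - 4.8)
= 10.0

10.0


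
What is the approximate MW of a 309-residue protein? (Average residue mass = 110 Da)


MW = n_residues * 110 Da
MW = 309 * 110
MW = 33990 Da

33990 Da


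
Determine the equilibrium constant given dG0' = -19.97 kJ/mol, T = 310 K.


Keq = exp(-dG0 * 1000 / (R * T))
Keq = exp(-(-19.97) * 1000 / (8.314 * 310))
Keq = 2317.6259

2317.6259


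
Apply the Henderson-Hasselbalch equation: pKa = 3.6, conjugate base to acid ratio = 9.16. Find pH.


pH = pKa + log10([A-]/[HA])
pH = 3.6 + log10(9.16)
pH = 4.5619

4.5619


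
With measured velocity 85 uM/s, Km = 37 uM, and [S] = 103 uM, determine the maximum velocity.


Vmax = v * (Km + [S]) / [S]
Vmax = 85 * (37 + 103) / 103
Vmax = 115.534 uM/s

115.534 uM/s


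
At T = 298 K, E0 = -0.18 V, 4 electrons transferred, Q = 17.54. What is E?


E = E0 - (RT/nF) * ln(Q)
E = -0.18 - (8.314 * 298 / (4 * 96485)) * ln(17.54)
E = -0.1984 V

-0.1984 V


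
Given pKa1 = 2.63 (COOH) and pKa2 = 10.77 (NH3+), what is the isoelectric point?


pI = (pKa1 + pKa2) / 2
pI = (2.63 + 10.77) / 2
pI = 6.7

6.7


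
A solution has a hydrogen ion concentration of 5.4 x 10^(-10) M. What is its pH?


pH = -log10([H+])
pH = -log10(5.4 x 10^(-10))
pH = 9.2676

9.2676


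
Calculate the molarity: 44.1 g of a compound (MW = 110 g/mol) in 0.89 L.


C = (mass / MW) / volume
C = (44.1 / 110) / 0.89
C = 0.4505 M

0.4505 M


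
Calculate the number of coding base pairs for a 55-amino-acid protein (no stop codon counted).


Each amino acid = 1 codon = 3 bp
bp = 55 * 3 = 165 bp

165 bp


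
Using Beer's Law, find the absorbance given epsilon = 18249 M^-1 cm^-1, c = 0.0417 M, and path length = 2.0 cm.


A = epsilon * c * l
A = 18249 * 0.0417 * 2.0
A = 1521.9666

1521.9666


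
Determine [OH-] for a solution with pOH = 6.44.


[OH-] = 10^(-pOH)
[OH-] = 10^(-6.44)
[OH-] = 3.631e-07 M

3.631e-07 M


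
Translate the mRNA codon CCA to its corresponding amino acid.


Standard genetic code lookup.
Codon CCA -> Pro

Pro


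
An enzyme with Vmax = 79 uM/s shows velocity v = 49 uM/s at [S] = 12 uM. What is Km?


Km = [S] * (Vmax - v) / v
Km = 12 * (79 - 49) / 49
Km = 7.3469 uM

7.3469 uM


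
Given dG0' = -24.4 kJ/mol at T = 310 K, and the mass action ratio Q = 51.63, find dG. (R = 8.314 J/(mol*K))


dG = dG0' + RT * ln(Q) / 1000
dG = -24.4 + 8.314 * 310 * ln(51.63) / 1000
dG = -14.2347 kJ/mol

-14.2347 kJ/mol


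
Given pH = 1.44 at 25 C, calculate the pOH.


pOH = 14 - pH
pOH = 14 - 1.44
pOH = 12.56

12.56


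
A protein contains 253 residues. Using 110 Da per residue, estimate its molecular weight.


MW = n_residues * 110 Da
MW = 253 * 110
MW = 27830 Da

27830 Da


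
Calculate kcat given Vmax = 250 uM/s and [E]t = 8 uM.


kcat = Vmax / [E]t
kcat = 250 / 8
kcat = 31.25 s^-1

31.25 s^-1


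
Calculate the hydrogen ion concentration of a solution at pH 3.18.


[H+] = 10^(-pH)
[H+] = 10^(-3.18)
[H+] = 6.607e-04 M

6.607e-04 M


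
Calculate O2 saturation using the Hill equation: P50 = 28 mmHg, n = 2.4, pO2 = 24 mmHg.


Y = pO2^n / (P50^n + pO2^n)
Y = 24^2.4 / (28^2.4 + 24^2.4)
Y = 40.86%

40.86%


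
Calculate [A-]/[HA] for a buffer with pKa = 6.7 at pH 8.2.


[A-]/[HA] = 10^(pH - pKa)
= 10^(8.2 - 6.7)
= 31.6228

31.6228


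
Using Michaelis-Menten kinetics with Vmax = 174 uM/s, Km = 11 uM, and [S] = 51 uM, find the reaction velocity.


v = Vmax * [S] / (Km + [S])
v = 174 * 51 / (11 + 51)
v = 143.129 uM/s

143.129 uM/s


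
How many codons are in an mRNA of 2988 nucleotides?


codons = nucleotides / 3
codons = 2988 / 3 = 996

996


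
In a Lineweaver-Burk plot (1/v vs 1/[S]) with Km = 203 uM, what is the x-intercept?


x-intercept = -1/Km
= -1/203
= -0.0049 1/uM

-0.0049 1/uM


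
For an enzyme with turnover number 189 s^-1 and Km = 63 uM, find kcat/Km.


Catalytic efficiency = kcat / Km
= 189 / 63
= 3.0 uM^-1*s^-1

3.0 uM^-1*s^-1


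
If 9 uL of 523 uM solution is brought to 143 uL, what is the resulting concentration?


C2 = C1 * V1 / V2
C2 = 523 * 9 / 143
C2 = 32.9161 uM

32.9161 uM


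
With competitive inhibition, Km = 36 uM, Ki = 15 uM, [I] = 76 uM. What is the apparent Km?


Km_app = Km * (1 + [I]/Ki)
Km_app = 36 * (1 + 76/15)
Km_app = 218.4 uM

218.4 uM


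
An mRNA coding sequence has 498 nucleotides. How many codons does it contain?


codons = nucleotides / 3
codons = 498 / 3 = 166

166


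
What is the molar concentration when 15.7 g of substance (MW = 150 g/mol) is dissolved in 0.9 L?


C = (mass / MW) / volume
C = (15.7 / 150) / 0.9
C = 0.1163 M

0.1163 M


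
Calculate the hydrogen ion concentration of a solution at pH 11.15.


[H+] = 10^(-pH)
[H+] = 10^(-11.15)
[H+] = 7.079e-12 M

7.079e-12 M


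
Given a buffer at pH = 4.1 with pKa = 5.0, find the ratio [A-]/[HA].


[A-]/[HA] = 10^(pH - pKa)
= 10^(4.1 - 5.0)
= 0.1259

0.1259


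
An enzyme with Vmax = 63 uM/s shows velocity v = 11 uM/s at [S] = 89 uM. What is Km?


Km = [S] * (Vmax - v) / v
Km = 89 * (63 - 11) / 11
Km = 420.7273 uM

420.7273 uM


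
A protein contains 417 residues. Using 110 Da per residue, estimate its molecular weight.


MW = n_residues * 110 Da
MW = 417 * 110
MW = 45870 Da

45870 Da


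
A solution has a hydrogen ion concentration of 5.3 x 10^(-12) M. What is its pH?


pH = -log10([H+])
pH = -log10(5.3 x 10^(-12))
pH = 11.2757

11.2757


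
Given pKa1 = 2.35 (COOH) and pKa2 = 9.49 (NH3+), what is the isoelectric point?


pI = (pKa1 + pKa2) / 2
pI = (2.35 + 9.49) / 2
pI = 5.92

5.92


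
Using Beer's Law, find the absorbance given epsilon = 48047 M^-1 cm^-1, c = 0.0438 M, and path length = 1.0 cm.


A = epsilon * c * l
A = 48047 * 0.0438 * 1.0
A = 2104.4586

2104.4586


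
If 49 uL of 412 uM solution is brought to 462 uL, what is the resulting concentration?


C2 = C1 * V1 / V2
C2 = 412 * 49 / 462
C2 = 43.697 uM

43.697 uM


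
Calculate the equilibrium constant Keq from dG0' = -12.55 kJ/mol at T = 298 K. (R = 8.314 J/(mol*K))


Keq = exp(-dG0 * 1000 / (R * T))
Keq = exp(-(-12.55) * 1000 / (8.314 * 298))
Keq = 158.4506

158.4506


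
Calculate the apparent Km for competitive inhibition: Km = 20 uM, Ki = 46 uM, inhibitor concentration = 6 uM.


Km_app = Km * (1 + [I]/Ki)
Km_app = 20 * (1 + 6/46)
Km_app = 22.6087 uM

22.6087 uM


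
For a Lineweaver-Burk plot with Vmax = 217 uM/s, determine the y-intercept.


y-intercept = 1/Vmax
= 1/217
= 0.0046 s/uM

0.0046 s/uM


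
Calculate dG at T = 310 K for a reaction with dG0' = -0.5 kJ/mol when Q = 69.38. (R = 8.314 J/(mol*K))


dG = dG0' + RT * ln(Q) / 1000
dG = -0.5 + 8.314 * 310 * ln(69.38) / 1000
dG = 10.4269 kJ/mol

10.4269 kJ/mol


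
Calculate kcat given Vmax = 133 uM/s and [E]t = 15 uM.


kcat = Vmax / [E]t
kcat = 133 / 15
kcat = 8.8667 s^-1

8.8667 s^-1


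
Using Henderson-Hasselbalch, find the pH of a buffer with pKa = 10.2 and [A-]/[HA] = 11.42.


pH = pKa + log10([A-]/[HA])
pH = 10.2 + log10(11.42)
pH = 11.2577

11.2577


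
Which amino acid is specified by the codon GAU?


Standard genetic code lookup.
Codon GAU -> Asp

Asp


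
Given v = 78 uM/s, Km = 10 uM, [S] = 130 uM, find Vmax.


Vmax = v * (Km + [S]) / [S]
Vmax = 78 * (10 + 130) / 130
Vmax = 84.0 uM/s

84.0 uM/s


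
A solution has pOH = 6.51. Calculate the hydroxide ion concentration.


[OH-] = 10^(-pOH)
[OH-] = 10^(-6.51)
[OH-] = 3.090e-07 M

3.090e-07 M


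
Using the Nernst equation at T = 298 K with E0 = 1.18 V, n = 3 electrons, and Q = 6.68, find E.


E = E0 - (RT/nF) * ln(Q)
E = 1.18 - (8.314 * 298 / (3 * 96485)) * ln(6.68)
E = 1.1637 V

1.1637 V


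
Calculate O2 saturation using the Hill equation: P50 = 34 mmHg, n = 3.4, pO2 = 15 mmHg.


Y = pO2^n / (P50^n + pO2^n)
Y = 15^3.4 / (34^3.4 + 15^3.4)
Y = 5.83%

5.83%


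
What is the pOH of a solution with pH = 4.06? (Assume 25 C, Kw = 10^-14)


pOH = 14 - pH
pOH = 14 - 4.06
pOH = 9.94

9.94


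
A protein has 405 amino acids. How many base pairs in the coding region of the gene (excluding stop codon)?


Each amino acid = 1 codon = 3 bp
bp = 405 * 3 = 1215 bp

1215 bp


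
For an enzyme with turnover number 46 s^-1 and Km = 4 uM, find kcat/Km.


Catalytic efficiency = kcat / Km
= 46 / 4
= 11.5 uM^-1*s^-1

11.5 uM^-1*s^-1


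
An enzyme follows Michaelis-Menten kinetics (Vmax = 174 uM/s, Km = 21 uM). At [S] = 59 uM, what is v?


v = Vmax * [S] / (Km + [S])
v = 174 * 59 / (21 + 59)
v = 128.325 uM/s

128.325 uM/s


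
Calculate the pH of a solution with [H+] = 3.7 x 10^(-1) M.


pH = -log10([H+])
pH = -log10(3.7 x 10^(-1))
pH = 0.4318

0.4318


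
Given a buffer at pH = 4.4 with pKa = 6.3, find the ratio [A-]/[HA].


[A-]/[HA] = 10^(pH - pKa)
= 10^(4.4 - 6.3)
= 0.0126

0.0126


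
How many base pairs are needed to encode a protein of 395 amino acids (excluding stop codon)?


Each amino acid = 1 codon = 3 bp
bp = 395 * 3 = 1185 bp

1185 bp


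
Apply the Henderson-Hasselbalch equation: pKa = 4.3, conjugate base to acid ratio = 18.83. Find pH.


pH = pKa + log10([A-]/[HA])
pH = 4.3 + log10(18.83)
pH = 5.5749

5.5749


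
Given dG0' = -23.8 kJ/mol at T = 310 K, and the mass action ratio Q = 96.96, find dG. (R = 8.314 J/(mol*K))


dG = dG0' + RT * ln(Q) / 1000
dG = -23.8 + 8.314 * 310 * ln(96.96) / 1000
dG = -12.0105 kJ/mol

-12.0105 kJ/mol


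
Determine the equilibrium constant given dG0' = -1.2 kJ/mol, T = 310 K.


Keq = exp(-dG0 * 1000 / (R * T))
Keq = exp(-(-1.2) * 1000 / (8.314 * 310))
Keq = 1.593

1.593


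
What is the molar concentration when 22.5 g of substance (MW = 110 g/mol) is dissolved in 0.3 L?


C = (mass / MW) / volume
C = (22.5 / 110) / 0.3
C = 0.6818 M

0.6818 M


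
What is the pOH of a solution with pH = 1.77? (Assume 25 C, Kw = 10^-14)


pOH = 14 - pH
pOH = 14 - 1.77
pOH = 12.23

12.23


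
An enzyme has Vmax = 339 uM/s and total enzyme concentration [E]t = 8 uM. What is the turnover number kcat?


kcat = Vmax / [E]t
kcat = 339 / 8
kcat = 42.375 s^-1

42.375 s^-1


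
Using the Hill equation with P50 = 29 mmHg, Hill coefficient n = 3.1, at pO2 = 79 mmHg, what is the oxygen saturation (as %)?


Y = pO2^n / (P50^n + pO2^n)
Y = 79^3.1 / (29^3.1 + 79^3.1)
Y = 95.72%

95.72%


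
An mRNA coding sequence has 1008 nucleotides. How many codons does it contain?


codons = nucleotides / 3
codons = 1008 / 3 = 336

336


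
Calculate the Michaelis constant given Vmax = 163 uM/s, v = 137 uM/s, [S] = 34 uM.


Km = [S] * (Vmax - v) / v
Km = 34 * (163 - 137) / 137
Km = 6.4526 uM

6.4526 uM


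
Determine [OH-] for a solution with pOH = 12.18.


[OH-] = 10^(-pOH)
[OH-] = 10^(-12.18)
[OH-] = 6.607e-13 M

6.607e-13 M


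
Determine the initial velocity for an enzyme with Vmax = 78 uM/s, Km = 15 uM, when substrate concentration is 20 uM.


v = Vmax * [S] / (Km + [S])
v = 78 * 20 / (15 + 20)
v = 44.5714 uM/s

44.5714 uM/s


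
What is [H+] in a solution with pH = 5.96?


[H+] = 10^(-pH)
[H+] = 10^(-5.96)
[H+] = 1.096e-06 M

1.096e-06 M


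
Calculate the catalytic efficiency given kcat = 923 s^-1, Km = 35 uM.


Catalytic efficiency = kcat / Km
= 923 / 35
= 26.3714 uM^-1*s^-1

26.3714 uM^-1*s^-1


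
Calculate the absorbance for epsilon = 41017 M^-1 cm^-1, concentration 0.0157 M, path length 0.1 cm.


A = epsilon * c * l
A = 41017 * 0.0157 * 0.1
A = 64.3967

64.3967


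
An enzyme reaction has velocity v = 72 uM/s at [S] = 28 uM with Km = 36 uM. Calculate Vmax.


Vmax = v * (Km + [S]) / [S]
Vmax = 72 * (36 + 28) / 28
Vmax = 164.5714 uM/s

164.5714 uM/s


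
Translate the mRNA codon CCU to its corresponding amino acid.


Standard genetic code lookup.
Codon CCU -> Pro

Pro


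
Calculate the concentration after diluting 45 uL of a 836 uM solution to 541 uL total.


C2 = C1 * V1 / V2
C2 = 836 * 45 / 541
C2 = 69.5379 uM

69.5379 uM


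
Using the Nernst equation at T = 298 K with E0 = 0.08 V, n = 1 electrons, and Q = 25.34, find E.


E = E0 - (RT/nF) * ln(Q)
E = 0.08 - (8.314 * 298 / (1 * 96485)) * ln(25.34)
E = -0.003 V

-0.003 V


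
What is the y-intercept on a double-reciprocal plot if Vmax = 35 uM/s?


y-intercept = 1/Vmax
= 1/35
= 0.0286 s/uM

0.0286 s/uM


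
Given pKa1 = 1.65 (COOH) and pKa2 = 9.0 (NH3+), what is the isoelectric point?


pI = (pKa1 + pKa2) / 2
pI = (1.65 + 9.0) / 2
pI = 5.325

5.325


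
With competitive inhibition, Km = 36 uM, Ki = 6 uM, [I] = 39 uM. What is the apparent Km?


Km_app = Km * (1 + [I]/Ki)
Km_app = 36 * (1 + 39/6)
Km_app = 270.0 uM

270.0 uM


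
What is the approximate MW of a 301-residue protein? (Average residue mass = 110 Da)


MW = n_residues * 110 Da
MW = 301 * 110
MW = 33110 Da

33110 Da


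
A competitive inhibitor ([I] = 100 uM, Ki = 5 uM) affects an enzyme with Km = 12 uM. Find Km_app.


Km_app = Km * (1 + [I]/Ki)
Km_app = 12 * (1 + 100/5)
Km_app = 252.0 uM

252.0 uM


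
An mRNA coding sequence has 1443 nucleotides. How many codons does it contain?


codons = nucleotides / 3
codons = 1443 / 3 = 481

481


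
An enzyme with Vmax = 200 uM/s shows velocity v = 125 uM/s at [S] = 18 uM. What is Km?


Km = [S] * (Vmax - v) / v
Km = 18 * (200 - 125) / 125
Km = 10.8 uM

10.8 uM


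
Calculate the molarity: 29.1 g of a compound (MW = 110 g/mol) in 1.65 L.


C = (mass / MW) / volume
C = (29.1 / 110) / 1.65
C = 0.1603 M

0.1603 M


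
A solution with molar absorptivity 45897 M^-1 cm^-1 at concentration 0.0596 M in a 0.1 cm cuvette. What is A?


A = epsilon * c * l
A = 45897 * 0.0596 * 0.1
A = 273.5461

273.5461


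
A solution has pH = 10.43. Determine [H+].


[H+] = 10^(-pH)
[H+] = 10^(-10.43)
[H+] = 3.715e-11 M

3.715e-11 M


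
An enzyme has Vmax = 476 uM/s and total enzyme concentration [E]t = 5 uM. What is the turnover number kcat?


kcat = Vmax / [E]t
kcat = 476 / 5
kcat = 95.2 s^-1

95.2 s^-1


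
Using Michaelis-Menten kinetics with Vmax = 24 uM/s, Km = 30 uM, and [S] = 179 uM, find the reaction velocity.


v = Vmax * [S] / (Km + [S])
v = 24 * 179 / (30 + 179)
v = 20.555 uM/s

20.555 uM/s


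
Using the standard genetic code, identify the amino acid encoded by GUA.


Standard genetic code lookup.
Codon GUA -> Val

Val


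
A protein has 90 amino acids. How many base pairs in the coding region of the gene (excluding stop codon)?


Each amino acid = 1 codon = 3 bp
bp = 90 * 3 = 270 bp

270 bp


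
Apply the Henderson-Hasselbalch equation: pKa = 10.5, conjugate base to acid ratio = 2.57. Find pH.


pH = pKa + log10([A-]/[HA])
pH = 10.5 + log10(2.57)
pH = 10.9099

10.9099


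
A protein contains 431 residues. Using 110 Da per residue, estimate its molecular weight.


MW = n_residues * 110 Da
MW = 431 * 110
MW = 47410 Da

47410 Da


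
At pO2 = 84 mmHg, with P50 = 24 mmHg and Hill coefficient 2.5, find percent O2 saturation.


Y = pO2^n / (P50^n + pO2^n)
Y = 84^2.5 / (24^2.5 + 84^2.5)
Y = 95.82%

95.82%


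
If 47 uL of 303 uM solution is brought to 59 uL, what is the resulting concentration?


C2 = C1 * V1 / V2
C2 = 303 * 47 / 59
C2 = 241.3729 uM

241.3729 uM


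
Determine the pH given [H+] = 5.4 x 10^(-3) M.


pH = -log10([H+])
pH = -log10(5.4 x 10^(-3))
pH = 2.2676

2.2676


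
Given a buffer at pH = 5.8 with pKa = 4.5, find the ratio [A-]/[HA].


[A-]/[HA] = 10^(pH - pKa)
= 10^(5.8 - 4.5)
= 19.9526

19.9526


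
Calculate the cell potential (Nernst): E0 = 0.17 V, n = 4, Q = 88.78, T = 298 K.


E = E0 - (RT/nF) * ln(Q)
E = 0.17 - (8.314 * 298 / (4 * 96485)) * ln(88.78)
E = 0.1412 V

0.1412 V


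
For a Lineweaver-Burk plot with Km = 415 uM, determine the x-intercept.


x-intercept = -1/Km
= -1/415
= -0.0024 1/uM

-0.0024 1/uM


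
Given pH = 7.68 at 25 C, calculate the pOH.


pOH = 14 - pH
pOH = 14 - 7.68
pOH = 6.32

6.32


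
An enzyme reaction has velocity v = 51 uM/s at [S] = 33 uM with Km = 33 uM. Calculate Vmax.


Vmax = v * (Km + [S]) / [S]
Vmax = 51 * (33 + 33) / 33
Vmax = 102.0 uM/s

102.0 uM/s


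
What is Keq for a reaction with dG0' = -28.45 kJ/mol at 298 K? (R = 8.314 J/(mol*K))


Keq = exp(-dG0 * 1000 / (R * T))
Keq = exp(-(-28.45) * 1000 / (8.314 * 298))
Keq = 97053.3821

97053.3821


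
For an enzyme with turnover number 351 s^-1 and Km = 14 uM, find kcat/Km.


Catalytic efficiency = kcat / Km
= 351 / 14
= 25.0714 uM^-1*s^-1

25.0714 uM^-1*s^-1


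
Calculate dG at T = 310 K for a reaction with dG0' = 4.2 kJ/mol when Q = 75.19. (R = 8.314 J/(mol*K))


dG = dG0' + RT * ln(Q) / 1000
dG = 4.2 + 8.314 * 310 * ln(75.19) / 1000
dG = 15.3342 kJ/mol

15.3342 kJ/mol


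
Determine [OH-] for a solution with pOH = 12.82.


[OH-] = 10^(-pOH)
[OH-] = 10^(-12.82)
[OH-] = 1.514e-13 M

1.514e-13 M


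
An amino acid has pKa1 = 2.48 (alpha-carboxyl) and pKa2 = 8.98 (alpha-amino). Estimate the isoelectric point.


pI = (pKa1 + pKa2) / 2
pI = (2.48 + 8.98) / 2
pI = 5.73

5.73


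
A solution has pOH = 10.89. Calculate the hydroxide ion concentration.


[OH-] = 10^(-pOH)
[OH-] = 10^(-10.89)
[OH-] = 1.288e-11 M

1.288e-11 M


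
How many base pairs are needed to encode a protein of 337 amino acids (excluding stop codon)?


Each amino acid = 1 codon = 3 bp
bp = 337 * 3 = 1011 bp

1011 bp


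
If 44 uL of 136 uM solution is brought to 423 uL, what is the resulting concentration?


C2 = C1 * V1 / V2
C2 = 136 * 44 / 423
C2 = 14.1466 uM

14.1466 uM


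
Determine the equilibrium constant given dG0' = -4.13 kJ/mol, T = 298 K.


Keq = exp(-dG0 * 1000 / (R * T))
Keq = exp(-(-4.13) * 1000 / (8.314 * 298))
Keq = 5.296

5.296


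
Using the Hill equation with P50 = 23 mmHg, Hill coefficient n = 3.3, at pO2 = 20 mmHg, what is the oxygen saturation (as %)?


Y = pO2^n / (P50^n + pO2^n)
Y = 20^3.3 / (23^3.3 + 20^3.3)
Y = 38.67%

38.67%


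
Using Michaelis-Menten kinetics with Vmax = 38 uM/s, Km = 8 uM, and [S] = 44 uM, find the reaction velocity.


v = Vmax * [S] / (Km + [S])
v = 38 * 44 / (8 + 44)
v = 32.1538 uM/s

32.1538 uM/s


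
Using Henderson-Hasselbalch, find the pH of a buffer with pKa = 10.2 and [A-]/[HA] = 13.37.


pH = pKa + log10([A-]/[HA])
pH = 10.2 + log10(13.37)
pH = 11.3261

11.3261


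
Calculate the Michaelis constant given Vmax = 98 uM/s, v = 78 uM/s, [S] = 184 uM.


Km = [S] * (Vmax - v) / v
Km = 184 * (98 - 78) / 78
Km = 47.1795 uM

47.1795 uM


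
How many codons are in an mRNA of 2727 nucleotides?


codons = nucleotides / 3
codons = 2727 / 3 = 909

909


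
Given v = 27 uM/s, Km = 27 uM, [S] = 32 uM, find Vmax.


Vmax = v * (Km + [S]) / [S]
Vmax = 27 * (27 + 32) / 32
Vmax = 49.7812 uM/s

49.7812 uM/s


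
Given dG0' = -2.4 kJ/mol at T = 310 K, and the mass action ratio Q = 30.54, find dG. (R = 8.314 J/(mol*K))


dG = dG0' + RT * ln(Q) / 1000
dG = -2.4 + 8.314 * 310 * ln(30.54) / 1000
dG = 6.412 kJ/mol

6.412 kJ/mol


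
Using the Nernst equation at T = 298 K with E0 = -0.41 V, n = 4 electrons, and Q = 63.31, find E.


E = E0 - (RT/nF) * ln(Q)
E = -0.41 - (8.314 * 298 / (4 * 96485)) * ln(63.31)
E = -0.4366 V

-0.4366 V


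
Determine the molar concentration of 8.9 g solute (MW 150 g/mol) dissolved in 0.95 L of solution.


C = (mass / MW) / volume
C = (8.9 / 150) / 0.95
C = 0.0625 M

0.0625 M


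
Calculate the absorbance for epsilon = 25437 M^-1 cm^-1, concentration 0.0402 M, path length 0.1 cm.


A = epsilon * c * l
A = 25437 * 0.0402 * 0.1
A = 102.2567

102.2567


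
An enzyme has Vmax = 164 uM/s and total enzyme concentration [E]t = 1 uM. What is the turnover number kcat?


kcat = Vmax / [E]t
kcat = 164 / 1
kcat = 164.0 s^-1

164.0 s^-1


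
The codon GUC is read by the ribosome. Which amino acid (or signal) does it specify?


Standard genetic code lookup.
Codon GUC -> Val

Val


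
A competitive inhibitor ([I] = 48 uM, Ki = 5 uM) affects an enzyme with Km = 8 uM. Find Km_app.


Km_app = Km * (1 + [I]/Ki)
Km_app = 8 * (1 + 48/5)
Km_app = 84.8 uM

84.8 uM


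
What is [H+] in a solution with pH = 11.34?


[H+] = 10^(-pH)
[H+] = 10^(-11.34)
[H+] = 4.571e-12 M

4.571e-12 M


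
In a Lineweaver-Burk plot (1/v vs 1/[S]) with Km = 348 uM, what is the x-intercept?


x-intercept = -1/Km
= -1/348
= -0.0029 1/uM

-0.0029 1/uM


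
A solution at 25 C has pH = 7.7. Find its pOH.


pOH = 14 - pH
pOH = 14 - 7.7
pOH = 6.3

6.3


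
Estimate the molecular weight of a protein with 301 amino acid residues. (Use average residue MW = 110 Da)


MW = n_residues * 110 Da
MW = 301 * 110
MW = 33110 Da

33110 Da


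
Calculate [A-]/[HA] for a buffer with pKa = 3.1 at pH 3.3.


[A-]/[HA] = 10^(pH - pKa)
= 10^(3.3 - 3.1)
= 1.5849

1.5849


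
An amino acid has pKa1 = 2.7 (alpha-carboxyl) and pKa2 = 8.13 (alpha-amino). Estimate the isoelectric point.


pI = (pKa1 + pKa2) / 2
pI = (2.7 + 8.13) / 2
pI = 5.415

5.415


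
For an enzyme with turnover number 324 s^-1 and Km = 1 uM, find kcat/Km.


Catalytic efficiency = kcat / Km
= 324 / 1
= 324.0 uM^-1*s^-1

324.0 uM^-1*s^-1


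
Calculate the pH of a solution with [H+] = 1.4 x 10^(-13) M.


pH = -log10([H+])
pH = -log10(1.4 x 10^(-13))
pH = 12.8539

12.8539


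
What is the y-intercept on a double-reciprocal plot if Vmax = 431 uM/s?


y-intercept = 1/Vmax
= 1/431
= 0.0023 s/uM

0.0023 s/uM


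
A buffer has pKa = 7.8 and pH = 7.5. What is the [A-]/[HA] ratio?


[A-]/[HA] = 10^(pH - pKa)
= 10^(7.5 - 7.8)
= 0.5012

0.5012


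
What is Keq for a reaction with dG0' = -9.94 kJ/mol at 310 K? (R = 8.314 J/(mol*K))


Keq = exp(-dG0 * 1000 / (R * T))
Keq = exp(-(-9.94) * 1000 / (8.314 * 310))
Keq = 47.3085

47.3085


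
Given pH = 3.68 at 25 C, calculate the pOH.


pOH = 14 - pH
pOH = 14 - 3.68
pOH = 10.32

10.32


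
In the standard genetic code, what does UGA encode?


Standard genetic code lookup.
Codon UGA -> Stop

Stop


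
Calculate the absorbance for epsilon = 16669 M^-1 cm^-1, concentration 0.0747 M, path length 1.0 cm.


A = epsilon * c * l
A = 16669 * 0.0747 * 1.0
A = 1245.1743

1245.1743


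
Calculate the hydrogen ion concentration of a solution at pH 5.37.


[H+] = 10^(-pH)
[H+] = 10^(-5.37)
[H+] = 4.266e-06 M

4.266e-06 M


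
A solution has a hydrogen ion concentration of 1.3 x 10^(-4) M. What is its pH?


pH = -log10([H+])
pH = -log10(1.3 x 10^(-4))
pH = 3.8861

3.8861


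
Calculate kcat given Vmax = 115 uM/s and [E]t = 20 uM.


kcat = Vmax / [E]t
kcat = 115 / 20
kcat = 5.75 s^-1

5.75 s^-1


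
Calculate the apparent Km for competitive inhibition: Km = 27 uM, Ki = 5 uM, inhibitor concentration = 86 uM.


Km_app = Km * (1 + [I]/Ki)
Km_app = 27 * (1 + 86/5)
Km_app = 491.4 uM

491.4 uM


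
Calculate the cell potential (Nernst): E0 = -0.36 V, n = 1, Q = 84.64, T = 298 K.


E = E0 - (RT/nF) * ln(Q)
E = -0.36 - (8.314 * 298 / (1 * 96485)) * ln(84.64)
E = -0.474 V

-0.474 V


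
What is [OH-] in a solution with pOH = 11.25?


[OH-] = 10^(-pOH)
[OH-] = 10^(-11.25)
[OH-] = 5.623e-12 M

5.623e-12 M


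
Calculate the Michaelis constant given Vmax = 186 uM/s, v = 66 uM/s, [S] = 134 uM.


Km = [S] * (Vmax - v) / v
Km = 134 * (186 - 66) / 66
Km = 243.6364 uM

243.6364 uM


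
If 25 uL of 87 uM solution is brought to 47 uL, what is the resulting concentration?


C2 = C1 * V1 / V2
C2 = 87 * 25 / 47
C2 = 46.2766 uM

46.2766 uM


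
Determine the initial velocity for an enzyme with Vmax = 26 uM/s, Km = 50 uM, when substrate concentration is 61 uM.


v = Vmax * [S] / (Km + [S])
v = 26 * 61 / (50 + 61)
v = 14.2883 uM/s

14.2883 uM/s


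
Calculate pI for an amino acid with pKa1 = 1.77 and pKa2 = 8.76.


pI = (pKa1 + pKa2) / 2
pI = (1.77 + 8.76) / 2
pI = 5.265

5.265


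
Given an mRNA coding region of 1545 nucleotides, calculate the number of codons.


codons = nucleotides / 3
codons = 1545 / 3 = 515

515


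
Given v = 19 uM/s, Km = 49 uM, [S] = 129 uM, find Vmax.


Vmax = v * (Km + [S]) / [S]
Vmax = 19 * (49 + 129) / 129
Vmax = 26.2171 uM/s

26.2171 uM/s


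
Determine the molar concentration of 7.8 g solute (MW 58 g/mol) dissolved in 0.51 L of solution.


C = (mass / MW) / volume
C = (7.8 / 58) / 0.51
C = 0.2637 M

0.2637 M


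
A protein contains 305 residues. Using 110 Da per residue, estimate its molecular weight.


MW = n_residues * 110 Da
MW = 305 * 110
MW = 33550 Da

33550 Da


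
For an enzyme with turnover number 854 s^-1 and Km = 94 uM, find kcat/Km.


Catalytic efficiency = kcat / Km
= 854 / 94
= 9.0851 uM^-1*s^-1

9.0851 uM^-1*s^-1


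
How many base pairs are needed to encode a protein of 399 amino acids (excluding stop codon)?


Each amino acid = 1 codon = 3 bp
bp = 399 * 3 = 1197 bp

1197 bp


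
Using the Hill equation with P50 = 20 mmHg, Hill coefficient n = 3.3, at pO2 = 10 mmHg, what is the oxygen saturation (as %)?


Y = pO2^n / (P50^n + pO2^n)
Y = 10^3.3 / (20^3.3 + 10^3.3)
Y = 9.22%

9.22%


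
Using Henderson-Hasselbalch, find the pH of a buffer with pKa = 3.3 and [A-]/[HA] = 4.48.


pH = pKa + log10([A-]/[HA])
pH = 3.3 + log10(4.48)
pH = 3.9513

3.9513


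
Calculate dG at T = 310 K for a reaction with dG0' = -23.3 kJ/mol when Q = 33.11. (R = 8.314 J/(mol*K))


dG = dG0' + RT * ln(Q) / 1000
dG = -23.3 + 8.314 * 310 * ln(33.11) / 1000
dG = -14.2797 kJ/mol

-14.2797 kJ/mol


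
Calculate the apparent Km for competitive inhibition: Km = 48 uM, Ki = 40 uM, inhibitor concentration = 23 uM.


Km_app = Km * (1 + [I]/Ki)
Km_app = 48 * (1 + 23/40)
Km_app = 75.6 uM

75.6 uM


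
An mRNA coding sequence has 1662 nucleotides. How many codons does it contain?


codons = nucleotides / 3
codons = 1662 / 3 = 554

554


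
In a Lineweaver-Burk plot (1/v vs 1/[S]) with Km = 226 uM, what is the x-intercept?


x-intercept = -1/Km
= -1/226
= -0.0044 1/uM

-0.0044 1/uM


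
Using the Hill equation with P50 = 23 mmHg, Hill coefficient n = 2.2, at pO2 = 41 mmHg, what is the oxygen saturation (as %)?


Y = pO2^n / (P50^n + pO2^n)
Y = 41^2.2 / (23^2.2 + 41^2.2)
Y = 78.1%

78.1%


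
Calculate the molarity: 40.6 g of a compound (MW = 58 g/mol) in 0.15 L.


C = (mass / MW) / volume
C = (40.6 / 58) / 0.15
C = 4.6667 M

4.6667 M


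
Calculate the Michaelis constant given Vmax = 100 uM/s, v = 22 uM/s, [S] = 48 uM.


Km = [S] * (Vmax - v) / v
Km = 48 * (100 - 22) / 22
Km = 170.1818 uM

170.1818 uM


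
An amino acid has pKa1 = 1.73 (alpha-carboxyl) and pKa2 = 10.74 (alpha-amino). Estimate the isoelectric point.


pI = (pKa1 + pKa2) / 2
pI = (1.73 + 10.74) / 2
pI = 6.235

6.235


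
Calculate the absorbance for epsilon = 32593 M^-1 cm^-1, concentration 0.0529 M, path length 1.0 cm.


A = epsilon * c * l
A = 32593 * 0.0529 * 1.0
A = 1724.1697

1724.1697


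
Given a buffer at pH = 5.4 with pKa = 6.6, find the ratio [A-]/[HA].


[A-]/[HA] = 10^(pH - pKa)
= 10^(5.4 - 6.6)
= 0.0631

0.0631


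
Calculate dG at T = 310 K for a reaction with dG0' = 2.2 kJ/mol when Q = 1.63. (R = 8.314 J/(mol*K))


dG = dG0' + RT * ln(Q) / 1000
dG = 2.2 + 8.314 * 310 * ln(1.63) / 1000
dG = 3.4592 kJ/mol

3.4592 kJ/mol


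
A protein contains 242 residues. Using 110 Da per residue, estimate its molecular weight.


MW = n_residues * 110 Da
MW = 242 * 110
MW = 26620 Da

26620 Da


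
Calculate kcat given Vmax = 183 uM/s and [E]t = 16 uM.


kcat = Vmax / [E]t
kcat = 183 / 16
kcat = 11.4375 s^-1

11.4375 s^-1


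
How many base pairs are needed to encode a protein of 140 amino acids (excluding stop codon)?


Each amino acid = 1 codon = 3 bp
bp = 140 * 3 = 420 bp

420 bp


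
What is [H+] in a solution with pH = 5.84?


[H+] = 10^(-pH)
[H+] = 10^(-5.84)
[H+] = 1.445e-06 M

1.445e-06 M


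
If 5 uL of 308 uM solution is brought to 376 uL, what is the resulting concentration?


C2 = C1 * V1 / V2
C2 = 308 * 5 / 376
C2 = 4.0957 uM

4.0957 uM


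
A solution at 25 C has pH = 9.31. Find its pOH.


pOH = 14 - pH
pOH = 14 - 9.31
pOH = 4.69

4.69


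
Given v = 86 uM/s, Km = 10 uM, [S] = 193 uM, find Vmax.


Vmax = v * (Km + [S]) / [S]
Vmax = 86 * (10 + 193) / 193
Vmax = 90.456 uM/s

90.456 uM/s


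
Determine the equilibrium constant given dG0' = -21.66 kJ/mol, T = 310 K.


Keq = exp(-dG0 * 1000 / (R * T))
Keq = exp(-(-21.66) * 1000 / (8.314 * 310))
Keq = 4464.9506

4464.9506


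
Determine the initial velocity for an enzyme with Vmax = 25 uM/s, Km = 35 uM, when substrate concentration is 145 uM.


v = Vmax * [S] / (Km + [S])
v = 25 * 145 / (35 + 145)
v = 20.1389 uM/s

20.1389 uM/s


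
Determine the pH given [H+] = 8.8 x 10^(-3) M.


pH = -log10([H+])
pH = -log10(8.8 x 10^(-3))
pH = 2.0555

2.0555


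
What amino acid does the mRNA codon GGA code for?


Standard genetic code lookup.
Codon GGA -> Gly

Gly


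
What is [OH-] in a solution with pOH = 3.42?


[OH-] = 10^(-pOH)
[OH-] = 10^(-3.42)
[OH-] = 3.802e-04 M

3.802e-04 M


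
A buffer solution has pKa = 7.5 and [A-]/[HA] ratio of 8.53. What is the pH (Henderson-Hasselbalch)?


pH = pKa + log10([A-]/[HA])
pH = 7.5 + log10(8.53)
pH = 8.4309

8.4309


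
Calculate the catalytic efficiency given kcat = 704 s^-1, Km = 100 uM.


Catalytic efficiency = kcat / Km
= 704 / 100
= 7.04 uM^-1*s^-1

7.04 uM^-1*s^-1


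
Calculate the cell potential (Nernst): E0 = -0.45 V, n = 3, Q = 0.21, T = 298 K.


E = E0 - (RT/nF) * ln(Q)
E = -0.45 - (8.314 * 298 / (3 * 96485)) * ln(0.21)
E = -0.4366 V

-0.4366 V


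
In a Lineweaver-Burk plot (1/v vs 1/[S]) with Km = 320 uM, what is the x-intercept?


x-intercept = -1/Km
= -1/320
= -0.0031 1/uM

-0.0031 1/uM


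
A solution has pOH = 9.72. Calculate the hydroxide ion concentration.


[OH-] = 10^(-pOH)
[OH-] = 10^(-9.72)
[OH-] = 1.905e-10 M

1.905e-10 M


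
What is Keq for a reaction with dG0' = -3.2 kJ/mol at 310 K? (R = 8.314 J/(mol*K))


Keq = exp(-dG0 * 1000 / (R * T))
Keq = exp(-(-3.2) * 1000 / (8.314 * 310))
Keq = 3.4611

3.4611


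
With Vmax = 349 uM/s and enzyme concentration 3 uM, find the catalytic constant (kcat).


kcat = Vmax / [E]t
kcat = 349 / 3
kcat = 116.3333 s^-1

116.3333 s^-1


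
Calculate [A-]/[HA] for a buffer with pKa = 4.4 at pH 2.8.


[A-]/[HA] = 10^(pH - pKa)
= 10^(2.8 - 4.4)
= 0.0251

0.0251


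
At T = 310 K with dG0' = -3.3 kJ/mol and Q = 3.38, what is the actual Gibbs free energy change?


dG = dG0' + RT * ln(Q) / 1000
dG = -3.3 + 8.314 * 310 * ln(3.38) / 1000
dG = -0.1611 kJ/mol

-0.1611 kJ/mol
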